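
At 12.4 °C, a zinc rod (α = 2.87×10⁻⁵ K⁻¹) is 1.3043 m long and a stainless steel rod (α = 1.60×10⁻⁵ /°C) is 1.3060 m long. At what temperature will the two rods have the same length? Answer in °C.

T = 115.2 °C

Equal length when α₁L₁ΔT − α₂L₂ΔT = L₂ − L₁ = 1.70×10⁻³ m
α₁L₁ = 3.743341×10⁻⁵, α₂L₂ = 2.0896×10⁻⁵ → Δ(αL) = 1.653741×10⁻⁵ m/K
ΔT = 1.70×10⁻³ / 1.653741×10⁻⁵ = 102.797 K, so T = 12.4 + 102.797 = 115.197 °C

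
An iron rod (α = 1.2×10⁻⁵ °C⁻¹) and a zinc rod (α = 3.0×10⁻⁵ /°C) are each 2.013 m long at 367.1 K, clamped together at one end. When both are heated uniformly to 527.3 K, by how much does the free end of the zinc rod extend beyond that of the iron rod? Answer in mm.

ΔT = 160.2 K
iron: ΔL = 1.2×10⁻⁵ × 2.013 m × 160.2 = 3.8698×10⁻³ m = 3.8698 mm
zinc: ΔL = 3.0×10⁻⁵ × 2.013 m × 160.2 = 9.6745×10⁻³ m = 9.6745 mm
difference = 9.6745 − 3.8698 = 5.8047 mm

5.80 mm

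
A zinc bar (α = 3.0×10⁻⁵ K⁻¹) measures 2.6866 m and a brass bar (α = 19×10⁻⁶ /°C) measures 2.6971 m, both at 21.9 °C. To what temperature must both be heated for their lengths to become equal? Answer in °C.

T = 379.6 °C

Equal length when α₁L₁ΔT − α₂L₂ΔT = L₂ − L₁ = 1.05×10⁻² m
α₁L₁ = 8.0598×10⁻⁵, α₂L₂ = 5.12449×10⁻⁵ → Δ(αL) = 2.93531×10⁻⁵ m/K
ΔT = 1.05×10⁻² / 2.93531×10⁻⁵ = 357.713 K, so T = 21.9 + 357.713 = 379.613 °C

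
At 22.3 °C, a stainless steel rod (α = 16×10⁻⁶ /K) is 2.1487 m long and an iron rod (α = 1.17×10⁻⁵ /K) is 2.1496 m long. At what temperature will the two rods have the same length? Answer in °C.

Equal length when α₁L₁ΔT − α₂L₂ΔT = L₂ − L₁ = 9.00×10⁻⁴ m
α₁L₁ = 3.43792×10⁻⁵, α₂L₂ = 2.515032×10⁻⁵ → Δ(αL) = 9.22888×10⁻⁶ m/K
ΔT = 9.00×10⁻⁴ / 9.22888×10⁻⁶ = 97.520 K, so T = 22.3 + 97.520 = 119.820 °C

T = 119.8 °C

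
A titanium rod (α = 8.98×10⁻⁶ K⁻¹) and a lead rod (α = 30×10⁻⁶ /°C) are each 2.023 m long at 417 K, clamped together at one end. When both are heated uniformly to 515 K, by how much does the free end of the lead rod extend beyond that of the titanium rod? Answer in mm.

ΔT = 98 K
titanium: ΔL = 8.98×10⁻⁶ × 2.023 m × 98 = 1.7803×10⁻³ m = 1.7803 mm
lead: ΔL = 30×10⁻⁶ × 2.023 m × 98 = 5.9476×10⁻³ m = 5.9476 mm
difference = 5.9476 − 1.7803 = 4.1673 mm

4.17 mm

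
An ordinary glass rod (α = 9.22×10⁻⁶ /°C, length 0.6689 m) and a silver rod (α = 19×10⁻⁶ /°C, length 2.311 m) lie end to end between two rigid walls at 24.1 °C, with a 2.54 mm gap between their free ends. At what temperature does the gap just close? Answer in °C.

T = 74.8 °C

α₁L₁ = 6.167258×10⁻⁶ m/K, α₂L₂ = 4.3909×10⁻⁵ m/K → total 5.0076258×10⁻⁵ m/K
ΔT = g/(α₁L₁+α₂L₂) = 2.54×10⁻³ / 5.0076258×10⁻⁵ = 50.723 K
T = 24.1 + 50.723 = 74.823 °C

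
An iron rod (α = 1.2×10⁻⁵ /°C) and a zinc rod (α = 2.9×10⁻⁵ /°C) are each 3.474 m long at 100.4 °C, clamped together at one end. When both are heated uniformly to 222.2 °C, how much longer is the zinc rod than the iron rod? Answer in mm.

ΔT = 121.8 K
iron: ΔL = 1.2×10⁻⁵ × 3.474 m × 121.8 = 5.0776×10⁻³ m = 5.0776 mm
zinc: ΔL = 2.9×10⁻⁵ × 3.474 m × 121.8 = 1.2271×10⁻² m = 12.271 mm
difference = 12.271 − 5.0776 = 7.1934 mm

7.19 mm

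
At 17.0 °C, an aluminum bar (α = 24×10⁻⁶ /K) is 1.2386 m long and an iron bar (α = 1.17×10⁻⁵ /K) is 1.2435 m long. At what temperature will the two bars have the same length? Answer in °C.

T = 339.8 °C

Equal length when α₁L₁ΔT − α₂L₂ΔT = L₂ − L₁ = 4.90×10⁻³ m
α₁L₁ = 2.97264×10⁻⁵, α₂L₂ = 1.454895×10⁻⁵ → Δ(αL) = 1.517745×10⁻⁵ m/K
ΔT = 4.90×10⁻³ / 1.517745×10⁻⁵ = 322.847 K, so T = 17.0 + 322.847 = 339.847 °C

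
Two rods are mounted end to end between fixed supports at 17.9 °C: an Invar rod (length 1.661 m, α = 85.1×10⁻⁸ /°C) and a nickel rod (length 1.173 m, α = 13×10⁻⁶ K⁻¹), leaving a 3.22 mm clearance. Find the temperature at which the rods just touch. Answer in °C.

T = 211 °C

α₁L₁ = 1.413511×10⁻⁶ m/K, α₂L₂ = 1.5249×10⁻⁵ m/K → total 1.6662511×10⁻⁵ m/K
ΔT = g/(α₁L₁+α₂L₂) = 3.22×10⁻³ / 1.6662511×10⁻⁵ = 193.25 K
T = 17.9 + 193.25 = 211.15 °C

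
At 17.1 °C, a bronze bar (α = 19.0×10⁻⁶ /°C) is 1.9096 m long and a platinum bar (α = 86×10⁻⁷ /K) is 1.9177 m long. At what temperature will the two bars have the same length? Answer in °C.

Equal length when α₁L₁ΔT − α₂L₂ΔT = L₂ − L₁ = 8.10×10⁻³ m
α₁L₁ = 3.62824×10⁻⁵, α₂L₂ = 1.649222×10⁻⁵ → Δ(αL) = 1.979018×10⁻⁵ m/K
ΔT = 8.10×10⁻³ / 1.979018×10⁻⁵ = 409.294 K, so T = 17.1 + 409.294 = 426.394 °C

T = 426.4 °C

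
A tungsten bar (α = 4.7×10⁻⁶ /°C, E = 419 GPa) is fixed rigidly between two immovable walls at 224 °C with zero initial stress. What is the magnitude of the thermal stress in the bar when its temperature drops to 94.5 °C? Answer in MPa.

σ = 255 MPa

Fully constrained: the free strain ε = αΔT is blocked, so σ = Eε = EαΔT.
|ΔT| = 129.5 K
σ = 419×10⁹ × 4.7×10⁻⁶ × 129.5 = 2.55×10⁸ Pa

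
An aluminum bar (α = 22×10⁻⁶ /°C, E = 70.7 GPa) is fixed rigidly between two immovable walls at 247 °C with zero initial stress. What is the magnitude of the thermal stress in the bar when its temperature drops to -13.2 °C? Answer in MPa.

σ = 405 MPa

Fully constrained: the free strain ε = αΔT is blocked, so σ = Eε = EαΔT.
|ΔT| = 260.2 K
σ = 70.7×10⁹ × 22×10⁻⁶ × 260.2 = 4.05×10⁸ Pa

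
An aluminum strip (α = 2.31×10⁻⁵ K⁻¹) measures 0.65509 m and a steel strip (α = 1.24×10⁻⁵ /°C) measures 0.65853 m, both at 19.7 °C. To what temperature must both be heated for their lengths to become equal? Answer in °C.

Equal length when α₁L₁ΔT − α₂L₂ΔT = L₂ − L₁ = 3.44×10⁻³ m
α₁L₁ = 1.5132579×10⁻⁵, α₂L₂ = 8.165772×10⁻⁶ → Δ(αL) = 6.966807×10⁻⁶ m/K
ΔT = 3.44×10⁻³ / 6.966807×10⁻⁶ = 493.770 K, so T = 19.7 + 493.770 = 513.470 °C

T = 513.5 °C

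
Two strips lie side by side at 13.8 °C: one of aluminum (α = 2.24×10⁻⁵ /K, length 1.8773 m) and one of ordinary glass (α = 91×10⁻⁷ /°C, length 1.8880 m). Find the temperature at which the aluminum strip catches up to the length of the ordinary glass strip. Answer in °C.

T = 444.0 °C

Equal length when α₁L₁ΔT − α₂L₂ΔT = L₂ − L₁ = 1.07×10⁻² m
α₁L₁ = 4.205152×10⁻⁵, α₂L₂ = 1.71808×10⁻⁵ → Δ(αL) = 2.487072×10⁻⁵ m/K
ΔT = 1.07×10⁻² / 2.487072×10⁻⁵ = 430.225 K, so T = 13.8 + 430.225 = 444.025 °C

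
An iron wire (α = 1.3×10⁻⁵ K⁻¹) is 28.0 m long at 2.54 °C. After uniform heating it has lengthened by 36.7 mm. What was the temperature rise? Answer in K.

ΔT = 101 K

ΔL = αL₀ΔT ⇒ ΔT = ΔL / (αL₀)
ΔT = 36.7×10⁻³ m / (1.3×10⁻⁵ × 28.0 m) = 100.82 K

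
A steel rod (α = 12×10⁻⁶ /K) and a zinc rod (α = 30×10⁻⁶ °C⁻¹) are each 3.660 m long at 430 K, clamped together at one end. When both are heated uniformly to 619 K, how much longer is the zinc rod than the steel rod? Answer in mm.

12.5 mm

ΔT = 189 K
steel: ΔL = 12×10⁻⁶ × 3.660 m × 189 = 8.3009×10⁻³ m = 8.3009 mm
zinc: ΔL = 30×10⁻⁶ × 3.660 m × 189 = 2.0752×10⁻² m = 20.752 mm
difference = 20.752 − 8.3009 = 12.4511 mm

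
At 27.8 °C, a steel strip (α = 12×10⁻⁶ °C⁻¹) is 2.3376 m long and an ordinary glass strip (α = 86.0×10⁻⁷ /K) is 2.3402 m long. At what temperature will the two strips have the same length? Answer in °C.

Equal length when α₁L₁ΔT − α₂L₂ΔT = L₂ − L₁ = 2.60×10⁻³ m
α₁L₁ = 2.80512×10⁻⁵, α₂L₂ = 2.012572×10⁻⁵ → Δ(αL) = 7.92548×10⁻⁶ m/K
ΔT = 2.60×10⁻³ / 7.92548×10⁻⁶ = 328.056 K, so T = 27.8 + 328.056 = 355.856 °C

T = 355.9 °C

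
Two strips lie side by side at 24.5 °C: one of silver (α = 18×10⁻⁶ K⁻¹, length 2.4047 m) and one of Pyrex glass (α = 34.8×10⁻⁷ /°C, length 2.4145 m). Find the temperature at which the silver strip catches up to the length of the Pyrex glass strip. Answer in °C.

Equal length when α₁L₁ΔT − α₂L₂ΔT = L₂ − L₁ = 9.80×10⁻³ m
α₁L₁ = 4.32846×10⁻⁵, α₂L₂ = 8.40246×10⁻⁶ → Δ(αL) = 3.488214×10⁻⁵ m/K
ΔT = 9.80×10⁻³ / 3.488214×10⁻⁵ = 280.946 K, so T = 24.5 + 280.946 = 305.446 °C

T = 305.4 °C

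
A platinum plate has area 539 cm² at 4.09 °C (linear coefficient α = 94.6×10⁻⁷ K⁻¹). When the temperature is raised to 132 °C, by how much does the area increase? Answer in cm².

Area coefficient ≈ 2α; |ΔT| = 127.91 K
ΔA = 2αA₀ΔT = 2(94.6×10⁻⁷)(539)(127.91) = 1.30 cm²

ΔA = 1.30 cm²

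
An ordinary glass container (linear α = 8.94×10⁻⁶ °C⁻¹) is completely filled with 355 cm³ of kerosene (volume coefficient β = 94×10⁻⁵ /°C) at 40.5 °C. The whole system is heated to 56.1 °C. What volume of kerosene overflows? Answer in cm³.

5.06 cm³

The container also expands: β_container ≈ 3α = 2.682×10⁻⁵ /K
Net overflow = V₀(β_liq − 3α_cont)ΔT
β − 3α = 9.40×10⁻⁴ − 2.682×10⁻⁵ = 9.1318×10⁻⁴ /K; ΔT = 15.6 K
ΔV = 355 × 9.1318×10⁻⁴ × 15.6 = 5.06 cm³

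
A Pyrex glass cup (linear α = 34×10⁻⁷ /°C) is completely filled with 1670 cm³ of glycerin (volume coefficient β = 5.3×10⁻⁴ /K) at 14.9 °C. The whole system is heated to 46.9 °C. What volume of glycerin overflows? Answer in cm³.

The cup also expands: β_container ≈ 3α = 1.02×10⁻⁵ /K
Net overflow = V₀(β_liq − 3α_cont)ΔT
β − 3α = 5.30×10⁻⁴ − 1.02×10⁻⁵ = 5.198×10⁻⁴ /K; ΔT = 32.0 K
ΔV = 1670 × 5.198×10⁻⁴ × 32.0 = 27.8 cm³

27.8 cm³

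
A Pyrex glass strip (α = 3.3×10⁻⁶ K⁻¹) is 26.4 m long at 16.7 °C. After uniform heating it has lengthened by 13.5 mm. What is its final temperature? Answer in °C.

T = 172 °C

ΔL = αL₀ΔT ⇒ ΔT = ΔL / (αL₀)
ΔT = 13.5×10⁻³ m / (3.3×10⁻⁶ × 26.4 m) = 154.96 K
T = 16.7 + 154.96 = 171.66 °C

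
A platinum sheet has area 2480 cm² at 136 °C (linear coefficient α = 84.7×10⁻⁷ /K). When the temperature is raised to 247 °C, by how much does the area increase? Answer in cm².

ΔA = 4.66 cm²

Area coefficient ≈ 2α; |ΔT| = 111 K
ΔA = 2αA₀ΔT = 2(84.7×10⁻⁷)(2480)(111) = 4.66 cm²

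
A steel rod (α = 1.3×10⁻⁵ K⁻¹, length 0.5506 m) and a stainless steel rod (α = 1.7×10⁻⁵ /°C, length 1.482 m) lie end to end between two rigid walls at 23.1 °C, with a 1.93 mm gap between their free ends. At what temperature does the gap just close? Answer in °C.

T = 82.8 °C

α₁L₁ = 7.1578×10⁻⁶ m/K, α₂L₂ = 2.5194×10⁻⁵ m/K → total 3.23518×10⁻⁵ m/K
ΔT = g/(α₁L₁+α₂L₂) = 1.93×10⁻³ / 3.23518×10⁻⁵ = 59.657 K
T = 23.1 + 59.657 = 82.757 °C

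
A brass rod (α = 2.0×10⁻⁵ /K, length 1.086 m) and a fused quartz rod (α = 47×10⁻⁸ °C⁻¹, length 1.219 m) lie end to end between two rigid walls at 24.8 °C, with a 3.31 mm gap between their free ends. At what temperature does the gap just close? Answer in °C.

T = 173 °C

Gap closes when ΔL₁ + ΔL₂ = 3.31 mm = 3.31×10⁻³ m
(α₁L₁ + α₂L₂)ΔT = g
α₁L₁ + α₂L₂ = 2.0×10⁻⁵×1.086 + 47×10⁻⁸×1.219 = 2.229293×10⁻⁵ m/K
ΔT = 3.31×10⁻³ / 2.229293×10⁻⁵ = 148.48 K
T = 24.8 + 148.48 = 173.28 °C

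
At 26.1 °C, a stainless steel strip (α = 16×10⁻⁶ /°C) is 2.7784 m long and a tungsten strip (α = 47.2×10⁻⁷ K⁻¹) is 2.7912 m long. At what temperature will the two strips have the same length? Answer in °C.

L₁(1 + α₁ΔT) = L₂(1 + α₂ΔT) ⇒ ΔT = (L₂ − L₁)/(α₁L₁ − α₂L₂)
L₂ − L₁ = 2.7912 − 2.7784 = 1.28×10⁻² m
α₁L₁ − α₂L₂ = 16×10⁻⁶×2.7784 − 47.2×10⁻⁷×2.7912 = 3.1279936×10⁻⁵ m/K
ΔT = 1.28×10⁻² / 3.1279936×10⁻⁵ = 409.208 K
T = 26.1 + 409.208 = 435.308 °C

T = 435.3 °C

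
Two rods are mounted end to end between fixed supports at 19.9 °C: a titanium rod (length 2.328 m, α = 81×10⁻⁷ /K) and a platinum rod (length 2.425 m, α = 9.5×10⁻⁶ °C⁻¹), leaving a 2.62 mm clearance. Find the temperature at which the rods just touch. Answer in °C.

Gap closes when ΔL₁ + ΔL₂ = 2.62 mm = 2.62×10⁻³ m
(α₁L₁ + α₂L₂)ΔT = g
α₁L₁ + α₂L₂ = 81×10⁻⁷×2.328 + 9.5×10⁻⁶×2.425 = 4.18943×10⁻⁵ m/K
ΔT = 2.62×10⁻³ / 4.18943×10⁻⁵ = 62.538 K
T = 19.9 + 62.538 = 82.438 °C

T = 82.4 °C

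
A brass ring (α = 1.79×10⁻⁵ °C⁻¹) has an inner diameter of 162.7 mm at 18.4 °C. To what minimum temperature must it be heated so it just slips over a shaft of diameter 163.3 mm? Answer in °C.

T = 224 °C

Required Δd = 163.3 − 162.7 = 0.6 mm
Δd = αd₀ΔT ⇒ ΔT = Δd/(αd₀) = 0.6 / (1.79×10⁻⁵ × 162.7) = 206.02 K
T_min = 18.4 + 206.02 = 224.42 °C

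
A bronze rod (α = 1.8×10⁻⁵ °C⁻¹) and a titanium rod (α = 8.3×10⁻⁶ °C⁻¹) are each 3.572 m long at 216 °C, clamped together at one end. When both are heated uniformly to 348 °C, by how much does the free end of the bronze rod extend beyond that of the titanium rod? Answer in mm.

ΔT = 132 K
bronze: ΔL = 1.8×10⁻⁵ × 3.572 m × 132 = 8.4871×10⁻³ m = 8.4871 mm
titanium: ΔL = 8.3×10⁻⁶ × 3.572 m × 132 = 3.9135×10⁻³ m = 3.9135 mm
difference = 8.4871 − 3.9135 = 4.5736 mm

4.57 mm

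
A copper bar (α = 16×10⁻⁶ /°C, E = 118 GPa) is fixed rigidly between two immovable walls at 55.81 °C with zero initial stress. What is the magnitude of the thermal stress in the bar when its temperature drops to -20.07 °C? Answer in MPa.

Fully constrained: the free strain ε = αΔT is blocked, so σ = Eε = EαΔT.
|ΔT| = 75.88 K
σ = 118×10⁹ × 16×10⁻⁶ × 75.88 = 1.43×10⁸ Pa

σ = 143 MPa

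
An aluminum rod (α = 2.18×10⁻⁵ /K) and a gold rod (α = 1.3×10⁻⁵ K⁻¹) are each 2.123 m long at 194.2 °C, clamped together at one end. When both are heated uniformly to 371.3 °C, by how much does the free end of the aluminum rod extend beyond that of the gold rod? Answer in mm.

3.31 mm

ΔT = 177.1 K
aluminum: ΔL = 2.18×10⁻⁵ × 2.123 m × 177.1 = 8.1964×10⁻³ m = 8.1964 mm
gold: ΔL = 1.3×10⁻⁵ × 2.123 m × 177.1 = 4.8878×10⁻³ m = 4.8878 mm
difference = 8.1964 − 4.8878 = 3.3086 mm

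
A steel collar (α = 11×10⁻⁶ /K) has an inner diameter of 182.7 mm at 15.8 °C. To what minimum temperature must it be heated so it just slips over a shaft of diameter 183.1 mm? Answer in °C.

T = 215 °C

Required Δd = 183.1 − 182.7 = 0.4 mm
Δd = αd₀ΔT ⇒ ΔT = Δd/(αd₀) = 0.4 / (11×10⁻⁶ × 182.7) = 199.03 K
T_min = 15.8 + 199.03 = 214.83 °C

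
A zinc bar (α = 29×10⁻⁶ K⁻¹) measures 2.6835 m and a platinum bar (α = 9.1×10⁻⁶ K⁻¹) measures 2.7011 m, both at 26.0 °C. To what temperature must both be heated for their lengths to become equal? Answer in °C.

T = 356.6 °C

L₁(1 + α₁ΔT) = L₂(1 + α₂ΔT) ⇒ ΔT = (L₂ − L₁)/(α₁L₁ − α₂L₂)
L₂ − L₁ = 2.7011 − 2.6835 = 1.76×10⁻² m
α₁L₁ − α₂L₂ = 29×10⁻⁶×2.6835 − 9.1×10⁻⁶×2.7011 = 5.324149×10⁻⁵ m/K
ΔT = 1.76×10⁻² / 5.324149×10⁻⁵ = 330.569 K
T = 26.0 + 330.569 = 356.569 °C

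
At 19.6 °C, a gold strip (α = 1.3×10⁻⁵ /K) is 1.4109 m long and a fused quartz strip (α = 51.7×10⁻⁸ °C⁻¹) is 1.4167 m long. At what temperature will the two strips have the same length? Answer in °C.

T = 349.0 °C

Equal length when α₁L₁ΔT − α₂L₂ΔT = L₂ − L₁ = 5.80×10⁻³ m
α₁L₁ = 1.83417×10⁻⁵, α₂L₂ = 7.324339×10⁻⁷ → Δ(αL) = 1.76092661×10⁻⁵ m/K
ΔT = 5.80×10⁻³ / 1.76092661×10⁻⁵ = 329.372 K, so T = 19.6 + 329.372 = 348.972 °C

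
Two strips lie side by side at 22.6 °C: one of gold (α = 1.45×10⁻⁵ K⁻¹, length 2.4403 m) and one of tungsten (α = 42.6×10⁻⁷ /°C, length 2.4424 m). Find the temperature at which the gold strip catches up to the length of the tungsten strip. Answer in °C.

Equal length when α₁L₁ΔT − α₂L₂ΔT = L₂ − L₁ = 2.10×10⁻³ m
α₁L₁ = 3.538435×10⁻⁵, α₂L₂ = 1.0404624×10⁻⁵ → Δ(αL) = 2.4979726×10⁻⁵ m/K
ΔT = 2.10×10⁻³ / 2.4979726×10⁻⁵ = 84.068 K, so T = 22.6 + 84.068 = 106.668 °C

T = 106.7 °C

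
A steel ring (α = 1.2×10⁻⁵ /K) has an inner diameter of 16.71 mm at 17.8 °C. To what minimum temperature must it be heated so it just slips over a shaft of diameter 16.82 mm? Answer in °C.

Required Δd = 16.82 − 16.71 = 0.11 mm
Δd = αd₀ΔT ⇒ ΔT = Δd/(αd₀) = 0.11 / (1.2×10⁻⁵ × 16.71) = 548.57 K
T_min = 17.8 + 548.57 = 566.37 °C

T = 566 °C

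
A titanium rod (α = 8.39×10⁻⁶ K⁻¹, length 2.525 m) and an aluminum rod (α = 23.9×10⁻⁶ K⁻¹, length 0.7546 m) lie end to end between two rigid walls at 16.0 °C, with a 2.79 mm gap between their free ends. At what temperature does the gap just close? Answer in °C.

T = 87.1 °C

Gap closes when ΔL₁ + ΔL₂ = 2.79 mm = 2.79×10⁻³ m
(α₁L₁ + α₂L₂)ΔT = g
α₁L₁ + α₂L₂ = 8.39×10⁻⁶×2.525 + 23.9×10⁻⁶×0.7546 = 3.921969×10⁻⁵ m/K
ΔT = 2.79×10⁻³ / 3.921969×10⁻⁵ = 71.138 K
T = 16.0 + 71.138 = 87.138 °C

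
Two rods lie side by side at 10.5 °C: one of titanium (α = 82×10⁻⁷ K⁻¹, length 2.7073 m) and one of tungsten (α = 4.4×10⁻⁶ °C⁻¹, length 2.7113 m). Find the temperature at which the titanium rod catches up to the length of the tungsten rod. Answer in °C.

L₁(1 + α₁ΔT) = L₂(1 + α₂ΔT) ⇒ ΔT = (L₂ − L₁)/(α₁L₁ − α₂L₂)
L₂ − L₁ = 2.7113 − 2.7073 = 4.00×10⁻³ m
α₁L₁ − α₂L₂ = 82×10⁻⁷×2.7073 − 4.4×10⁻⁶×2.7113 = 1.027014×10⁻⁵ m/K
ΔT = 4.00×10⁻³ / 1.027014×10⁻⁵ = 389.479 K
T = 10.5 + 389.479 = 399.979 °C

T = 400.0 °C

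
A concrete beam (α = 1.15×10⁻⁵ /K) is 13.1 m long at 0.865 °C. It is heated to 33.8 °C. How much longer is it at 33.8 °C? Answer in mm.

|ΔT| = |33.8 − 0.865| = 32.935 K
ΔL = αL₀ΔT = (1.15×10⁻⁵)(13.1)(32.935) = 4.96×10⁻³ m

ΔL = 4.96 mm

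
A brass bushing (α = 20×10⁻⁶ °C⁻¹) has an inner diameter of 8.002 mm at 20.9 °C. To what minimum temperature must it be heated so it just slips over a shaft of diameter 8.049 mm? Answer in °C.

Required Δd = 8.049 − 8.002 = 0.047 mm
Δd = αd₀ΔT ⇒ ΔT = Δd/(αd₀) = 0.047 / (20×10⁻⁶ × 8.002) = 293.68 K
T_min = 20.9 + 293.68 = 314.58 °C

T = 315 °C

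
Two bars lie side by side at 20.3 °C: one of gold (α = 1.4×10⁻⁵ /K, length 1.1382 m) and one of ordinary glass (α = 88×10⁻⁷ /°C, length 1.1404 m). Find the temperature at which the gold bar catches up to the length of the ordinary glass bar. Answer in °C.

T = 393.2 °C

L₁(1 + α₁ΔT) = L₂(1 + α₂ΔT) ⇒ ΔT = (L₂ − L₁)/(α₁L₁ − α₂L₂)
L₂ − L₁ = 1.1404 − 1.1382 = 2.20×10⁻³ m
α₁L₁ − α₂L₂ = 1.4×10⁻⁵×1.1382 − 88×10⁻⁷×1.1404 = 5.89928×10⁻⁶ m/K
ΔT = 2.20×10⁻³ / 5.89928×10⁻⁶ = 372.927 K
T = 20.3 + 372.927 = 393.227 °C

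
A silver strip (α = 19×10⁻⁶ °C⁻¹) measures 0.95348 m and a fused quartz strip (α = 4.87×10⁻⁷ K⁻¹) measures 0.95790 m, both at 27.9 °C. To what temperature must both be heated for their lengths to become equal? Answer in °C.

Equal length when α₁L₁ΔT − α₂L₂ΔT = L₂ − L₁ = 4.42×10⁻³ m
α₁L₁ = 1.811612×10⁻⁵, α₂L₂ = 4.664973×10⁻⁷ → Δ(αL) = 1.76496227×10⁻⁵ m/K
ΔT = 4.42×10⁻³ / 1.76496227×10⁻⁵ = 250.430 K, so T = 27.9 + 250.430 = 278.330 °C

T = 278.3 °C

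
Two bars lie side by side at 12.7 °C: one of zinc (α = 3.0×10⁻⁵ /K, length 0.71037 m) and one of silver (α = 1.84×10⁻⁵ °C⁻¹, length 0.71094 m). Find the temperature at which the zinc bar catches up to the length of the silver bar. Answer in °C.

Equal length when α₁L₁ΔT − α₂L₂ΔT = L₂ − L₁ = 5.70×10⁻⁴ m
α₁L₁ = 2.13111×10⁻⁵, α₂L₂ = 1.3081296×10⁻⁵ → Δ(αL) = 8.229804×10⁻⁶ m/K
ΔT = 5.70×10⁻⁴ / 8.229804×10⁻⁶ = 69.2605 K, so T = 12.7 + 69.2605 = 81.9605 °C

T = 81.96 °C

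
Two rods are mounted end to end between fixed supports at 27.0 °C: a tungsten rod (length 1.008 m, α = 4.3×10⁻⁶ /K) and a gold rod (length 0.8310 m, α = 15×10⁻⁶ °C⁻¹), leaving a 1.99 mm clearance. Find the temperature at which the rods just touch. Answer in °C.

Gap closes when ΔL₁ + ΔL₂ = 1.99 mm = 1.99×10⁻³ m
(α₁L₁ + α₂L₂)ΔT = g
α₁L₁ + α₂L₂ = 4.3×10⁻⁶×1.008 + 15×10⁻⁶×0.8310 = 1.67994×10⁻⁵ m/K
ΔT = 1.99×10⁻³ / 1.67994×10⁻⁵ = 118.46 K
T = 27.0 + 118.46 = 145.46 °C

T = 145 °C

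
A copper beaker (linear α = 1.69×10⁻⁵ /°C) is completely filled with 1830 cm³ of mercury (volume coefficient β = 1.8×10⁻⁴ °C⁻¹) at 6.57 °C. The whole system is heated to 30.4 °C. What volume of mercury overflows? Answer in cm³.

5.64 cm³

The beaker also expands: β_container ≈ 3α = 5.07×10⁻⁵ /K
Net overflow = V₀(β_liq − 3α_cont)ΔT
β − 3α = 1.80×10⁻⁴ − 5.07×10⁻⁵ = 1.293×10⁻⁴ /K; ΔT = 23.83 K
ΔV = 1830 × 1.293×10⁻⁴ × 23.83 = 5.64 cm³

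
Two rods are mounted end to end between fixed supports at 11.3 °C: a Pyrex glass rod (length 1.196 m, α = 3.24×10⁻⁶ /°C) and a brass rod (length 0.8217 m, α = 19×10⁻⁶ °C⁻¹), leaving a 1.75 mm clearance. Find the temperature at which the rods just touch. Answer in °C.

α₁L₁ = 3.87504×10⁻⁶ m/K, α₂L₂ = 1.56123×10⁻⁵ m/K → total 1.948734×10⁻⁵ m/K
ΔT = g/(α₁L₁+α₂L₂) = 1.75×10⁻³ / 1.948734×10⁻⁵ = 89.80 K
T = 11.3 + 89.80 = 101.10 °C

T = 101 °C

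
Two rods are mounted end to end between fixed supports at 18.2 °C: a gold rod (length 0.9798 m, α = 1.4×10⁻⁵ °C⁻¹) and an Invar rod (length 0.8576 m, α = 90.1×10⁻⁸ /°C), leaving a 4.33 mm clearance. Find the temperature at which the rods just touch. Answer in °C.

Gap closes when ΔL₁ + ΔL₂ = 4.33 mm = 4.33×10⁻³ m
(α₁L₁ + α₂L₂)ΔT = g
α₁L₁ + α₂L₂ = 1.4×10⁻⁵×0.9798 + 90.1×10⁻⁸×0.8576 = 1.44898976×10⁻⁵ m/K
ΔT = 4.33×10⁻³ / 1.44898976×10⁻⁵ = 298.83 K
T = 18.2 + 298.83 = 317.03 °C

T = 317 °C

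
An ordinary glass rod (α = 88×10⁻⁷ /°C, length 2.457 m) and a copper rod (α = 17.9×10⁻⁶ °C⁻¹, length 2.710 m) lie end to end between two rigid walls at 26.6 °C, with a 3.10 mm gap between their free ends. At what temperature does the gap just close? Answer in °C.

Gap closes when ΔL₁ + ΔL₂ = 3.10 mm = 3.10×10⁻³ m
(α₁L₁ + α₂L₂)ΔT = g
α₁L₁ + α₂L₂ = 88×10⁻⁷×2.457 + 17.9×10⁻⁶×2.710 = 7.01306×10⁻⁵ m/K
ΔT = 3.10×10⁻³ / 7.01306×10⁻⁵ = 44.203 K
T = 26.6 + 44.203 = 70.803 °C

T = 70.8 °C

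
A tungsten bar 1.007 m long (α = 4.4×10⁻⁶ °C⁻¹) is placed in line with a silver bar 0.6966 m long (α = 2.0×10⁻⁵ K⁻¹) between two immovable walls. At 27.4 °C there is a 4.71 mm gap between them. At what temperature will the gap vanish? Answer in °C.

T = 284 °C

Gap closes when ΔL₁ + ΔL₂ = 4.71 mm = 4.71×10⁻³ m
(α₁L₁ + α₂L₂)ΔT = g
α₁L₁ + α₂L₂ = 4.4×10⁻⁶×1.007 + 2.0×10⁻⁵×0.6966 = 1.83628×10⁻⁵ m/K
ΔT = 4.71×10⁻³ / 1.83628×10⁻⁵ = 256.50 K
T = 27.4 + 256.50 = 283.90 °C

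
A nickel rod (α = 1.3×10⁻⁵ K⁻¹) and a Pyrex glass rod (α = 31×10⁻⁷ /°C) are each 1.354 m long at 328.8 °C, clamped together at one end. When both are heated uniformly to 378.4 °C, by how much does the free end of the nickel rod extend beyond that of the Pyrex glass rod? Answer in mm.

ΔT = 49.6 K
nickel: ΔL = 1.3×10⁻⁵ × 1.354 m × 49.6 = 8.7306×10⁻⁴ m = 0.87306 mm
Pyrex glass: ΔL = 31×10⁻⁷ × 1.354 m × 49.6 = 2.0819×10⁻⁴ m = 0.20819 mm
difference = 0.87306 − 0.20819 = 0.66487 mm

0.665 mm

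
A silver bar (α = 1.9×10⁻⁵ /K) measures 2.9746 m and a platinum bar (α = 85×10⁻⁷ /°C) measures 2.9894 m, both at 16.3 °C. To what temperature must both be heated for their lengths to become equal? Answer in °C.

T = 492.1 °C

Equal length when α₁L₁ΔT − α₂L₂ΔT = L₂ − L₁ = 1.48×10⁻² m
α₁L₁ = 5.65174×10⁻⁵, α₂L₂ = 2.54099×10⁻⁵ → Δ(αL) = 3.11075×10⁻⁵ m/K
ΔT = 1.48×10⁻² / 3.11075×10⁻⁵ = 475.770 K, so T = 16.3 + 475.770 = 492.070 °C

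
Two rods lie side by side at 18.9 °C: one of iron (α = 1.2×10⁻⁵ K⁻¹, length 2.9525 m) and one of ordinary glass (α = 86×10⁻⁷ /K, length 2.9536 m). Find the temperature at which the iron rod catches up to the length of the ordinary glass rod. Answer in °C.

L₁(1 + α₁ΔT) = L₂(1 + α₂ΔT) ⇒ ΔT = (L₂ − L₁)/(α₁L₁ − α₂L₂)
L₂ − L₁ = 2.9536 − 2.9525 = 1.10×10⁻³ m
α₁L₁ − α₂L₂ = 1.2×10⁻⁵×2.9525 − 86×10⁻⁷×2.9536 = 1.002904×10⁻⁵ m/K
ΔT = 1.10×10⁻³ / 1.002904×10⁻⁵ = 109.681 K
T = 18.9 + 109.681 = 128.581 °C

T = 128.6 °C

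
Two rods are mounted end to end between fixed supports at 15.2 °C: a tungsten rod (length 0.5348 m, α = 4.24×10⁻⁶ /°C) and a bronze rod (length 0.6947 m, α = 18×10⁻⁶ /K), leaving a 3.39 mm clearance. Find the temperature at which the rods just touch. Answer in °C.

T = 245 °C

Gap closes when ΔL₁ + ΔL₂ = 3.39 mm = 3.39×10⁻³ m
(α₁L₁ + α₂L₂)ΔT = g
α₁L₁ + α₂L₂ = 4.24×10⁻⁶×0.5348 + 18×10⁻⁶×0.6947 = 1.4772152×10⁻⁵ m/K
ΔT = 3.39×10⁻³ / 1.4772152×10⁻⁵ = 229.49 K
T = 15.2 + 229.49 = 244.69 °C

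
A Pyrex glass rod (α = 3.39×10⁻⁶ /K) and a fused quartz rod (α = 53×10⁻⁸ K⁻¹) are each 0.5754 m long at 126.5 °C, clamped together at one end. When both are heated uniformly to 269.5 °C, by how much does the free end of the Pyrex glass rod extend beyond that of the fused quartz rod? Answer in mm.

ΔT = 143.0 K
Pyrex glass: ΔL = 3.39×10⁻⁶ × 0.5754 m × 143.0 = 2.7894×10⁻⁴ m = 0.27894 mm
fused quartz: ΔL = 53×10⁻⁸ × 0.5754 m × 143.0 = 4.3610×10⁻⁵ m = 0.043610 mm
difference = 0.27894 − 0.043610 = 0.23533 mm

0.235 mm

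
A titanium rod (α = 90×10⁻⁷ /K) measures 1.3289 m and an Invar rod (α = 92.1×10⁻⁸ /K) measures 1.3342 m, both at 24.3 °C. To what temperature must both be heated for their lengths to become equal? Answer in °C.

Equal length when α₁L₁ΔT − α₂L₂ΔT = L₂ − L₁ = 5.30×10⁻³ m
α₁L₁ = 1.19601×10⁻⁵, α₂L₂ = 1.2287982×10⁻⁶ → Δ(αL) = 1.07313018×10⁻⁵ m/K
ΔT = 5.30×10⁻³ / 1.07313018×10⁻⁵ = 493.882 K, so T = 24.3 + 493.882 = 518.182 °C

T = 518.2 °C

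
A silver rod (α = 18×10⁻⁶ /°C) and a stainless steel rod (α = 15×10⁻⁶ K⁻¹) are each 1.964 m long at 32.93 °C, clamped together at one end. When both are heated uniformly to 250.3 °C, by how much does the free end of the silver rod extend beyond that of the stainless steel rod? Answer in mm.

1.28 mm

ΔT = 217.37 K
silver: ΔL = 18×10⁻⁶ × 1.964 m × 217.37 = 7.6845×10⁻³ m = 7.6845 mm
stainless steel: ΔL = 15×10⁻⁶ × 1.964 m × 217.37 = 6.4037×10⁻³ m = 6.4037 mm
difference = 7.6845 − 6.4037 = 1.2808 mm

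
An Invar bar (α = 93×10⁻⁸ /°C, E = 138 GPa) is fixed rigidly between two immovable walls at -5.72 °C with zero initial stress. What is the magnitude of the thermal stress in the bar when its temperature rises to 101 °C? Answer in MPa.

Fully constrained: the free strain ε = αΔT is blocked, so σ = Eε = EαΔT.
|ΔT| = 106.72 K
σ = 138×10⁹ × 93×10⁻⁸ × 106.72 = 1.37×10⁷ Pa

σ = 13.7 MPa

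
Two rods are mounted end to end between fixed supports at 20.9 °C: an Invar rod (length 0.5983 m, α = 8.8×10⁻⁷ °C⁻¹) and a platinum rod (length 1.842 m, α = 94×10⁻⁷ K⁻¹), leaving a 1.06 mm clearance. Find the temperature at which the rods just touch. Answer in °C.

T = 80.3 °C

α₁L₁ = 5.26504×10⁻⁷ m/K, α₂L₂ = 1.73148×10⁻⁵ m/K → total 1.7841304×10⁻⁵ m/K
ΔT = g/(α₁L₁+α₂L₂) = 1.06×10⁻³ / 1.7841304×10⁻⁵ = 59.413 K
T = 20.9 + 59.413 = 80.313 °C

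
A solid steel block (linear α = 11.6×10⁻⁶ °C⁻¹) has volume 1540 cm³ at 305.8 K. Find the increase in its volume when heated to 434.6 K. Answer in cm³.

Isotropic solid: β ≈ 3α = 3.5×10⁻⁵ /K; ΔT = 128.8 K
ΔV = 3αV₀ΔT = 3(11.6×10⁻⁶)(1540)(128.8) = 6.90 cm³

ΔV = 6.90 cm³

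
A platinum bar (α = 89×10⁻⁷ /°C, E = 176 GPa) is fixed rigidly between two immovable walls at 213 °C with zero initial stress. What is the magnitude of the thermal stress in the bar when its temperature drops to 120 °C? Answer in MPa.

Fully constrained: the free strain ε = αΔT is blocked, so σ = Eε = EαΔT.
|ΔT| = 93 K
σ = 176×10⁹ × 89×10⁻⁷ × 93 = 1.46×10⁸ Pa

σ = 146 MPa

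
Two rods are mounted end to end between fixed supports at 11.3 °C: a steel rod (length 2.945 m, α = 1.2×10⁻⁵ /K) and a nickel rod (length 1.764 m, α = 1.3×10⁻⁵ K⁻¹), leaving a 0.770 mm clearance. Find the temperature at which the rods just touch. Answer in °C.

Gap closes when ΔL₁ + ΔL₂ = 0.770 mm = 7.70×10⁻⁴ m
(α₁L₁ + α₂L₂)ΔT = g
α₁L₁ + α₂L₂ = 1.2×10⁻⁵×2.945 + 1.3×10⁻⁵×1.764 = 5.8272×10⁻⁵ m/K
ΔT = 7.70×10⁻⁴ / 5.8272×10⁻⁵ = 13.214 K
T = 11.3 + 13.214 = 24.514 °C

T = 24.5 °C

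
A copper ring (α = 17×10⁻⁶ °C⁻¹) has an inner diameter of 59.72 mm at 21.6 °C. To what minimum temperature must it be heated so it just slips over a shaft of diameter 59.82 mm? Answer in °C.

T = 120 °C

Required Δd = 59.82 − 59.72 = 0.10 mm
Δd = αd₀ΔT ⇒ ΔT = Δd/(αd₀) = 0.10 / (17×10⁻⁶ × 59.72) = 98.50 K
T_min = 21.6 + 98.50 = 120.10 °C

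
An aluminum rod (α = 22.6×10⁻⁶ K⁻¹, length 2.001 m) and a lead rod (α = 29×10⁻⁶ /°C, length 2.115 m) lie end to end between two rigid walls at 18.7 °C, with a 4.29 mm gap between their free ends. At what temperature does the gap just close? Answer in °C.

T = 59.0 °C

Gap closes when ΔL₁ + ΔL₂ = 4.29 mm = 4.29×10⁻³ m
(α₁L₁ + α₂L₂)ΔT = g
α₁L₁ + α₂L₂ = 22.6×10⁻⁶×2.001 + 29×10⁻⁶×2.115 = 1.065576×10⁻⁴ m/K
ΔT = 4.29×10⁻³ / 1.065576×10⁻⁴ = 40.260 K
T = 18.7 + 40.260 = 58.960 °C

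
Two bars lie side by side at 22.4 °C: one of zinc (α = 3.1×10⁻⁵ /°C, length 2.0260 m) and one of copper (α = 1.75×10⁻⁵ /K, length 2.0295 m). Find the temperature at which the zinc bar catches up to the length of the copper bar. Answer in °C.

Equal length when α₁L₁ΔT − α₂L₂ΔT = L₂ − L₁ = 3.50×10⁻³ m
α₁L₁ = 6.2806×10⁻⁵, α₂L₂ = 3.551625×10⁻⁵ → Δ(αL) = 2.728975×10⁻⁵ m/K
ΔT = 3.50×10⁻³ / 2.728975×10⁻⁵ = 128.253 K, so T = 22.4 + 128.253 = 150.653 °C

T = 150.7 °C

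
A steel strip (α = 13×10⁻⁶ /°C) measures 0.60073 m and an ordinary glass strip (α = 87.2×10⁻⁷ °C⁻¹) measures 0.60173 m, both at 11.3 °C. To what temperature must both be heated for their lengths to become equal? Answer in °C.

T = 401.6 °C

L₁(1 + α₁ΔT) = L₂(1 + α₂ΔT) ⇒ ΔT = (L₂ − L₁)/(α₁L₁ − α₂L₂)
L₂ − L₁ = 0.60173 − 0.60073 = 1.00×10⁻³ m
α₁L₁ − α₂L₂ = 13×10⁻⁶×0.60073 − 87.2×10⁻⁷×0.60173 = 2.5624044×10⁻⁶ m/K
ΔT = 1.00×10⁻³ / 2.5624044×10⁻⁶ = 390.258 K
T = 11.3 + 390.258 = 401.558 °C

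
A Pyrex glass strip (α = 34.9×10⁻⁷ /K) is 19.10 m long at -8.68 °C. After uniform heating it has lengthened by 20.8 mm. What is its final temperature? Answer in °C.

ΔL = αL₀ΔT ⇒ ΔT = ΔL / (αL₀)
ΔT = 20.8×10⁻³ m / (34.9×10⁻⁷ × 19.10 m) = 312.04 K
T = -8.68 + 312.04 = 303.36 °C

T = 303 °C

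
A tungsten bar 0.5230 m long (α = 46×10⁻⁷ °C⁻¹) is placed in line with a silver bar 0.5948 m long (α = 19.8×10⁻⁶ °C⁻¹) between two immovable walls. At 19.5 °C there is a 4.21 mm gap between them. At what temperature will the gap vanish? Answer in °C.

T = 316 °C

α₁L₁ = 2.4058×10⁻⁶ m/K, α₂L₂ = 1.177704×10⁻⁵ m/K → total 1.418284×10⁻⁵ m/K
ΔT = g/(α₁L₁+α₂L₂) = 4.21×10⁻³ / 1.418284×10⁻⁵ = 296.84 K
T = 19.5 + 296.84 = 316.34 °C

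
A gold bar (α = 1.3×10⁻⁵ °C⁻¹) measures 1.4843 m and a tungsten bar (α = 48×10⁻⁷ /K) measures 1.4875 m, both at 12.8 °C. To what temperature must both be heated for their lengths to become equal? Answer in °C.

T = 276.0 °C

L₁(1 + α₁ΔT) = L₂(1 + α₂ΔT) ⇒ ΔT = (L₂ − L₁)/(α₁L₁ − α₂L₂)
L₂ − L₁ = 1.4875 − 1.4843 = 3.20×10⁻³ m
α₁L₁ − α₂L₂ = 1.3×10⁻⁵×1.4843 − 48×10⁻⁷×1.4875 = 1.21559×10⁻⁵ m/K
ΔT = 3.20×10⁻³ / 1.21559×10⁻⁵ = 263.247 K
T = 12.8 + 263.247 = 276.047 °C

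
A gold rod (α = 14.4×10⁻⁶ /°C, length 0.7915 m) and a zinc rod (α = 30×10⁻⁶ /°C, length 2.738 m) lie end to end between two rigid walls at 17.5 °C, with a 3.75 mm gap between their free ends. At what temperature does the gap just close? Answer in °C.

Gap closes when ΔL₁ + ΔL₂ = 3.75 mm = 3.75×10⁻³ m
(α₁L₁ + α₂L₂)ΔT = g
α₁L₁ + α₂L₂ = 14.4×10⁻⁶×0.7915 + 30×10⁻⁶×2.738 = 9.35376×10⁻⁵ m/K
ΔT = 3.75×10⁻³ / 9.35376×10⁻⁵ = 40.091 K
T = 17.5 + 40.091 = 57.591 °C

T = 57.6 °C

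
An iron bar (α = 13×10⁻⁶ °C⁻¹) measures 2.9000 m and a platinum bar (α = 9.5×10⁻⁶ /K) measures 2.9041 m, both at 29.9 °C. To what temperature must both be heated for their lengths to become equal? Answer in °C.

Equal length when α₁L₁ΔT − α₂L₂ΔT = L₂ − L₁ = 4.10×10⁻³ m
α₁L₁ = 3.770×10⁻⁵, α₂L₂ = 2.758895×10⁻⁵ → Δ(αL) = 1.011105×10⁻⁵ m/K
ΔT = 4.10×10⁻³ / 1.011105×10⁻⁵ = 405.497 K, so T = 29.9 + 405.497 = 435.397 °C

T = 435.4 °C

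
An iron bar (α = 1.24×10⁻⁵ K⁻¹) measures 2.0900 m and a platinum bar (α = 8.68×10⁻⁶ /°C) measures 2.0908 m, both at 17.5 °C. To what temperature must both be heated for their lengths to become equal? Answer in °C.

L₁(1 + α₁ΔT) = L₂(1 + α₂ΔT) ⇒ ΔT = (L₂ − L₁)/(α₁L₁ − α₂L₂)
L₂ − L₁ = 2.0908 − 2.0900 = 8.00×10⁻⁴ m
α₁L₁ − α₂L₂ = 1.24×10⁻⁵×2.0900 − 8.68×10⁻⁶×2.0908 = 7.767856×10⁻⁶ m/K
ΔT = 8.00×10⁻⁴ / 7.767856×10⁻⁶ = 102.989 K
T = 17.5 + 102.989 = 120.489 °C

T = 120.5 °C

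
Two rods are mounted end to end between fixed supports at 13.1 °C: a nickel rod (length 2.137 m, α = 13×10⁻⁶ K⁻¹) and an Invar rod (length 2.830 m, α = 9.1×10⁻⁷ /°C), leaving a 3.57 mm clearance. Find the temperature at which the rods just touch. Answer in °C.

T = 131 °C

α₁L₁ = 2.7781×10⁻⁵ m/K, α₂L₂ = 2.5753×10⁻⁶ m/K → total 3.03563×10⁻⁵ m/K
ΔT = g/(α₁L₁+α₂L₂) = 3.57×10⁻³ / 3.03563×10⁻⁵ = 117.60 K
T = 13.1 + 117.60 = 130.70 °C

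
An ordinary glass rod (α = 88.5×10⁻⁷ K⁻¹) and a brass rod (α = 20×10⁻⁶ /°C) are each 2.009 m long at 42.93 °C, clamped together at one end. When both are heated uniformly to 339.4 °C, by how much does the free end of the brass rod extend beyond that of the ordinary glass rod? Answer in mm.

6.64 mm

ΔT = 296.47 K
ordinary glass: ΔL = 88.5×10⁻⁷ × 2.009 m × 296.47 = 5.2711×10⁻³ m = 5.2711 mm
brass: ΔL = 20×10⁻⁶ × 2.009 m × 296.47 = 1.1912×10⁻² m = 11.912 mm
difference = 11.912 − 5.2711 = 6.6409 mm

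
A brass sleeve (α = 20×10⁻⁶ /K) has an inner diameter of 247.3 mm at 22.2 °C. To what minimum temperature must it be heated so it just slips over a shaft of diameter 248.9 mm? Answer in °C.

T = 346 °C

Required Δd = 248.9 − 247.3 = 1.6 mm
Δd = αd₀ΔT ⇒ ΔT = Δd/(αd₀) = 1.6 / (20×10⁻⁶ × 247.3) = 323.49 K
T_min = 22.2 + 323.49 = 345.69 °C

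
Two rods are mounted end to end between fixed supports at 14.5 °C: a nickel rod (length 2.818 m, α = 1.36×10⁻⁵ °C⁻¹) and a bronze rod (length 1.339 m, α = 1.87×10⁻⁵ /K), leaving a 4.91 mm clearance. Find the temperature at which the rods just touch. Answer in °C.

T = 92.0 °C

Gap closes when ΔL₁ + ΔL₂ = 4.91 mm = 4.91×10⁻³ m
(α₁L₁ + α₂L₂)ΔT = g
α₁L₁ + α₂L₂ = 1.36×10⁻⁵×2.818 + 1.87×10⁻⁵×1.339 = 6.33641×10⁻⁵ m/K
ΔT = 4.91×10⁻³ / 6.33641×10⁻⁵ = 77.489 K
T = 14.5 + 77.489 = 91.989 °C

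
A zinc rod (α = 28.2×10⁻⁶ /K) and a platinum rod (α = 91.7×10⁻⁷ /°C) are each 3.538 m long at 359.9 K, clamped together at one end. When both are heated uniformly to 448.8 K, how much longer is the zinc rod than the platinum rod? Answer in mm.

5.99 mm

ΔT = 88.9 K
zinc: ΔL = 28.2×10⁻⁶ × 3.538 m × 88.9 = 8.8697×10⁻³ m = 8.8697 mm
platinum: ΔL = 91.7×10⁻⁷ × 3.538 m × 88.9 = 2.8842×10⁻³ m = 2.8842 mm
difference = 8.8697 − 2.8842 = 5.9855 mm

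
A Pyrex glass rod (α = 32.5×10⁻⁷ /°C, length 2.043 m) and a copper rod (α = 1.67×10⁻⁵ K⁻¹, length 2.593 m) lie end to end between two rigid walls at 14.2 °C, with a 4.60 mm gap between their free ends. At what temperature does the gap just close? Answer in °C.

T = 106 °C

α₁L₁ = 6.63975×10⁻⁶ m/K, α₂L₂ = 4.33031×10⁻⁵ m/K → total 4.994285×10⁻⁵ m/K
ΔT = g/(α₁L₁+α₂L₂) = 4.60×10⁻³ / 4.994285×10⁻⁵ = 92.11 K
T = 14.2 + 92.11 = 106.31 °C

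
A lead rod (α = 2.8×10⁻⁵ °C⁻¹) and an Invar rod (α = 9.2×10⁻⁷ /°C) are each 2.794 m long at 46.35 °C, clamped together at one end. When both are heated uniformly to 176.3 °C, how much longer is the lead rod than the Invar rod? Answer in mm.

ΔT = 129.95 K
lead: ΔL = 2.8×10⁻⁵ × 2.794 m × 129.95 = 1.0166×10⁻² m = 10.166 mm
Invar: ΔL = 9.2×10⁻⁷ × 2.794 m × 129.95 = 3.3403×10⁻⁴ m = 0.33403 mm
difference = 10.166 − 0.33403 = 9.83197 mm

9.83 mm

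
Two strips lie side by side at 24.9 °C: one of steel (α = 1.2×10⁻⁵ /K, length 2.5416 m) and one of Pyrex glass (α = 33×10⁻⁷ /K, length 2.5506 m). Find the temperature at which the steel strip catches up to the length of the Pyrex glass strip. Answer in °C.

T = 432.5 °C

L₁(1 + α₁ΔT) = L₂(1 + α₂ΔT) ⇒ ΔT = (L₂ − L₁)/(α₁L₁ − α₂L₂)
L₂ − L₁ = 2.5506 − 2.5416 = 9.00×10⁻³ m
α₁L₁ − α₂L₂ = 1.2×10⁻⁵×2.5416 − 33×10⁻⁷×2.5506 = 2.208222×10⁻⁵ m/K
ΔT = 9.00×10⁻³ / 2.208222×10⁻⁵ = 407.568 K
T = 24.9 + 407.568 = 432.468 °C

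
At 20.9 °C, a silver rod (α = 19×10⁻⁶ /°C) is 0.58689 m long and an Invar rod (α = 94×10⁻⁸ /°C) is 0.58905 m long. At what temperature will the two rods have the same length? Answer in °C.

L₁(1 + α₁ΔT) = L₂(1 + α₂ΔT) ⇒ ΔT = (L₂ − L₁)/(α₁L₁ − α₂L₂)
L₂ − L₁ = 0.58905 − 0.58689 = 2.16×10⁻³ m
α₁L₁ − α₂L₂ = 19×10⁻⁶×0.58689 − 94×10⁻⁸×0.58905 = 1.0597203×10⁻⁵ m/K
ΔT = 2.16×10⁻³ / 1.0597203×10⁻⁵ = 203.827 K
T = 20.9 + 203.827 = 224.727 °C

T = 224.7 °C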